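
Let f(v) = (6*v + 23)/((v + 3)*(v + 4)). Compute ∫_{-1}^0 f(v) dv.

Factor the denominator: v**2 + 7*v + 12 = (v + 4)(v + 3).
Partial fractions: (6*v + 23)/((v + 3)*(v + 4)) = 1/(v + 4) + 5/(v + 3).
An antiderivative is F(v) = 5*log(v + 3) + log(v + 4).
Then F(0) - F(-1) = (2*log(2) + 5*log(3)) - (log(96)) = log(81/8).

log(81/8)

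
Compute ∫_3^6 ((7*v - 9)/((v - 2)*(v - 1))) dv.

2*log(5) + 8*log(2)

Factor the denominator: v**2 - 3*v + 2 = (v - 1)(v - 2).
Partial fractions: (7*v - 9)/((v - 2)*(v - 1)) = 2/(v - 1) + 5/(v - 2).
An antiderivative is F(v) = 5*log(v - 2) + 2*log(v - 1).
Then F(6) - F(3) = (2*log(5) + 10*log(2)) - (log(4)) = 2*log(5) + 8*log(2).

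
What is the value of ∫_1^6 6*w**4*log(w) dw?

-1866 + 46656*log(6)/5

Integrate by parts once (u = ln w, dv = 6*w**4 dw).
An antiderivative is F(w) = 6*w**5*(5*log(w) - 1)/25.
Then F(6) - F(1) = (-46656/25 + 46656*log(6)/5) - (-6/25) = -1866 + 46656*log(6)/5.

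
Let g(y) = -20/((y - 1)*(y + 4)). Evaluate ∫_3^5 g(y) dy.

-4*log(7) - 4*log(2) + 8*log(3)

Factor the denominator: y**2 + 3*y - 4 = (y + 4)(y - 1).
Partial fractions: -20/((y - 1)*(y + 4)) = 4/(y + 4) - 4/(y - 1).
An antiderivative is F(y) = -4*log(y - 1) + 4*log(y + 4).
Then F(5) - F(3) = (-8*log(2) + 8*log(3)) - (-4*log(2) + 4*log(7)) = -4*log(7) - 4*log(2) + 8*log(3).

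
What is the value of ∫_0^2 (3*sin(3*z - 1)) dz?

Let u = 3*z - 1, so du = 3 dz. When z = 0, u = -1; when z = 2, u = 5.
The integral becomes ∫ sin(u) du from -1 to 5, with antiderivative -cos(u).
Back in z: F(z) = -cos(3*z - 1).
Then F(2) - F(0) = (-cos(5)) - (-cos(1)) = -cos(5) + cos(1).

-cos(5) + cos(1)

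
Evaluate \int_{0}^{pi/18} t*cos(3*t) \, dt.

-1/9 + pi/108 + sqrt(3)/18

Integrate by parts once (u = t, dv = cos(3*t) dt).
An antiderivative is F(t) = t*sin(3*t)/3 + cos(3*t)/9.
Then F(pi/18) - F(0) = (pi/108 + sqrt(3)/18) - (1/9) = -1/9 + pi/108 + sqrt(3)/18.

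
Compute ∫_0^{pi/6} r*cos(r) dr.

Integrate by parts once (u = r, dv = cos(r) dr).
An antiderivative is F(r) = r*sin(r) + cos(r).
Then F(pi/6) - F(0) = (pi/12 + sqrt(3)/2) - (1) = -1 + pi/12 + sqrt(3)/2.

-1 + pi/12 + sqrt(3)/2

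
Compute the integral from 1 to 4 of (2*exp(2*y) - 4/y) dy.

An antiderivative is F(y) = exp(2*y) - 4*log(y).
Then F(4) - F(1) = (-8*log(2) + exp(8)) - (exp(2)) = -exp(2) - 8*log(2) + exp(8).

-exp(2) - 8*log(2) + exp(8)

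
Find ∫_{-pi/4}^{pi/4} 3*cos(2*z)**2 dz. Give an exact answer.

3*pi/4

Use the identity cos^2(2*z) = (1 + cos(4*z))/2.
An antiderivative is F(z) = 3*z/2 + 3*sin(4*z)/8.
Then F(pi/4) - F(-pi/4) = (3*pi/8) - (-3*pi/8) = 3*pi/4.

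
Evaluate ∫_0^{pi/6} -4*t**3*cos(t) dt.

Integrate by parts 3 times (u = t^3, dv = -4*cos(t) dt).
An antiderivative is F(t) = -4*t**3*sin(t) - 12*t**2*cos(t) + 24*t*sin(t) + 24*cos(t).
Then F(pi/6) - F(0) = (-sqrt(3)*pi**2/6 - pi**3/108 + 2*pi + 12*sqrt(3)) - (24) = -24 - sqrt(3)*pi**2/6 - pi**3/108 + 2*pi + 12*sqrt(3).

-24 - sqrt(3)*pi**2/6 - pi**3/108 + 2*pi + 12*sqrt(3)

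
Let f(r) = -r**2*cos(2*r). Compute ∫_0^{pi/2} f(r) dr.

Integrate by parts twice (u = r^2, dv = -cos(2*r) dr).
An antiderivative is F(r) = -r**2*sin(2*r)/2 - r*cos(2*r)/2 + sin(2*r)/4.
Then F(pi/2) - F(0) = (pi/4) - (0) = pi/4.

pi/4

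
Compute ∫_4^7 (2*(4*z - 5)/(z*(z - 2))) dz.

-13*log(2) + 3*log(5) + 5*log(7)

Factor the denominator: z**2 - 2*z = z(z - 2).
Partial fractions: 2*(4*z - 5)/(z*(z - 2)) = 5/z + 3/(z - 2).
An antiderivative is F(z) = 5*log(z) + 3*log(z - 2).
Then F(7) - F(4) = (3*log(5) + 5*log(7)) - (13*log(2)) = -13*log(2) + 3*log(5) + 5*log(7).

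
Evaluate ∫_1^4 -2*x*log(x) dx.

15/2 - 32*log(2)

Integrate by parts once (u = ln x, dv = -2*x dx).
An antiderivative is F(x) = -x**2*(2*log(x) - 1)/2.
Then F(4) - F(1) = (8 - 32*log(2)) - (1/2) = 15/2 - 32*log(2).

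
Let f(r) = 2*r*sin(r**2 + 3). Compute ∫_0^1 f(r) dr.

Let u = r**2 + 3, so du = 2*r dr. When r = 0, u = 3; when r = 1, u = 4.
The integral becomes ∫ sin(u) du from 3 to 4, with antiderivative -cos(u).
Back in r: F(r) = -cos(r**2 + 3).
Then F(1) - F(0) = (-cos(4)) - (-cos(3)) = cos(3) - cos(4).

cos(3) - cos(4)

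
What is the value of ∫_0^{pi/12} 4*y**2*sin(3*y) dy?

-8/27 - sqrt(2)*pi**2/216 + sqrt(2)*pi/27 + 4*sqrt(2)/27

Integrate by parts twice (u = y^2, dv = 4*sin(3*y) dy).
An antiderivative is F(y) = -4*y**2*cos(3*y)/3 + 8*y*sin(3*y)/9 + 8*cos(3*y)/27.
Then F(pi/12) - F(0) = (sqrt(2)*(-pi**2 + 8*pi + 32)/216) - (8/27) = -8/27 - sqrt(2)*pi**2/216 + sqrt(2)*pi/27 + 4*sqrt(2)/27.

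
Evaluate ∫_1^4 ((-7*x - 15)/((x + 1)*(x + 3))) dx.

-4*log(5) - 3*log(7) + 10*log(2)

Factor the denominator: x**2 + 4*x + 3 = (x + 3)(x + 1).
Partial fractions: (-7*x - 15)/((x + 1)*(x + 3)) = -3/(x + 3) - 4/(x + 1).
An antiderivative is F(x) = -4*log(x + 1) - 3*log(x + 3).
Then F(4) - F(1) = (-4*log(5) - 3*log(7)) - (-10*log(2)) = -4*log(5) - 3*log(7) + 10*log(2).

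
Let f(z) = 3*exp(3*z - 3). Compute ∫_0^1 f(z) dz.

1 - exp(-3)

Let u = 3*z - 3, so du = 3 dz. When z = 0, u = -3; when z = 1, u = 0.
The integral becomes ∫ exp(u) du from -3 to 0, with antiderivative exp(u).
Back in z: F(z) = exp(3*z - 3).
Then F(1) - F(0) = (1) - (exp(-3)) = 1 - exp(-3).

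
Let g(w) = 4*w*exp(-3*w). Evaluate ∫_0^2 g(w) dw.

Integrate by parts once (u = w, dv = 4*exp(-3*w) dw).
An antiderivative is F(w) = (-12*w - 4)*exp(-3*w)/9.
Then F(2) - F(0) = (-28*exp(-6)/9) - (-4/9) = 4/9 - 28*exp(-6)/9.

4/9 - 28*exp(-6)/9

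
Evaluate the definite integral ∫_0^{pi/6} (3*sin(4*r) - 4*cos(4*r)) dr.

9/8 - sqrt(3)/2

An antiderivative is F(r) = -sin(4*r) - 3*cos(4*r)/4.
Then F(pi/6) - F(0) = (3/8 - sqrt(3)/2) - (-3/4) = 9/8 - sqrt(3)/2.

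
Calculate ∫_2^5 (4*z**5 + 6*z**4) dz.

By the power rule, an antiderivative is F(z) = 2*z**6/3 + 6*z**5/5.
Then F(5) - F(2) = (42500/3) - (1216/15) = 70428/5.

70428/5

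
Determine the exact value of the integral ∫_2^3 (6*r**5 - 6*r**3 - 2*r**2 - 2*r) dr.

3299/6

By the power rule, an antiderivative is F(r) = r**6 - 3*r**4/2 - 2*r**3/3 - r**2.
Then F(3) - F(2) = (1161/2) - (92/3) = 3299/6.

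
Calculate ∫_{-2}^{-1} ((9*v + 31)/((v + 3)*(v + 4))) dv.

-log(2) + 5*log(3)

Factor the denominator: v**2 + 7*v + 12 = (v + 4)(v + 3).
Partial fractions: (9*v + 31)/((v + 3)*(v + 4)) = 5/(v + 4) + 4/(v + 3).
An antiderivative is F(v) = 4*log(v + 3) + 5*log(v + 4).
Then F(-1) - F(-2) = (4*log(2) + 5*log(3)) - (log(32)) = -log(2) + 5*log(3).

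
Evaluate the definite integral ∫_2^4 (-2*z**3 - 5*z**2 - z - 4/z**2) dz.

-661/3

By the power rule, an antiderivative is F(z) = -z**4/2 - 5*z**3/3 - z**2/2 + 4/z.
Then F(4) - F(2) = (-725/3) - (-64/3) = -661/3.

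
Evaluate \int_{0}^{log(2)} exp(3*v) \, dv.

7/3

Let u = exp(v), so du = exp(v) dv. When v = 0, u = 1; when v = log(2), u = 2.
The integral becomes ∫ u**2 du from 1 to 2, with antiderivative u**3/3.
Back in v: F(v) = exp(3*v)/3.
Then F(log(2)) - F(0) = (8/3) - (1/3) = 7/3.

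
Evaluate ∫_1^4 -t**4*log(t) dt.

Integrate by parts once (u = ln t, dv = -t**4 dt).
An antiderivative is F(t) = -t**5*(5*log(t) - 1)/25.
Then F(4) - F(1) = (1024/25 - 2048*log(2)/5) - (1/25) = 1023/25 - 2048*log(2)/5.

1023/25 - 2048*log(2)/5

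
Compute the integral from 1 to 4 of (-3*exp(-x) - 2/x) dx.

-4*log(2) - 3*exp(-1) + 3*exp(-4)

An antiderivative is F(x) = -2*log(x) + 3*exp(-x).
Then F(4) - F(1) = (-4*log(2) + 3*exp(-4)) - (3*exp(-1)) = -4*log(2) - 3*exp(-1) + 3*exp(-4).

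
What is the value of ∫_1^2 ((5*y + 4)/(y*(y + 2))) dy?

Factor the denominator: y**2 + 2*y = (y + 2)y.
Partial fractions: (5*y + 4)/(y*(y + 2)) = 3/(y + 2) + 2/y.
An antiderivative is F(y) = 2*log(y) + 3*log(y + 2).
Then F(2) - F(1) = (8*log(2)) - (log(27)) = -3*log(3) + 8*log(2).

-3*log(3) + 8*log(2)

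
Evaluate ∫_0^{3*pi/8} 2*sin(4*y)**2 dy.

Use the identity sin^2(4*y) = (1 - cos(8*y))/2.
An antiderivative is F(y) = y - sin(8*y)/8.
Then F(3*pi/8) - F(0) = (3*pi/8) - (0) = 3*pi/8.

3*pi/8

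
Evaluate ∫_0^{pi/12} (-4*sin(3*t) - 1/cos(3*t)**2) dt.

-5/3 + 2*sqrt(2)/3

An antiderivative is F(t) = 4*cos(3*t)/3 - tan(3*t)/3.
Then F(pi/12) - F(0) = (-1/3 + 2*sqrt(2)/3) - (4/3) = -5/3 + 2*sqrt(2)/3.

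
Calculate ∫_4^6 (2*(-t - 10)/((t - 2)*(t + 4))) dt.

Factor the denominator: t**2 + 2*t - 8 = (t + 4)(t - 2).
Partial fractions: 2*(-t - 10)/((t - 2)*(t + 4)) = 2/(t + 4) - 4/(t - 2).
An antiderivative is F(t) = -4*log(t - 2) + 2*log(t + 4).
Then F(6) - F(4) = (log(25/64)) - (log(4)) = -8*log(2) + 2*log(5).

-8*log(2) + 2*log(5)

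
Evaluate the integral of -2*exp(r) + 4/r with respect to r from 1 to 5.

An antiderivative is F(r) = -2*exp(r) + 4*log(r).
Then F(5) - F(1) = (-2*exp(5) + 4*log(5)) - (-2*exp(1)) = -2*exp(5) + 2*exp(1) + 4*log(5).

-2*exp(5) + 2*exp(1) + 4*log(5)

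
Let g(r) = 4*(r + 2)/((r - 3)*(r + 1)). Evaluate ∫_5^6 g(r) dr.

-4*log(2) - log(7) + 6*log(3)

Factor the denominator: r**2 - 2*r - 3 = (r + 1)(r - 3).
Partial fractions: 4*(r + 2)/((r - 3)*(r + 1)) = -1/(r + 1) + 5/(r - 3).
An antiderivative is F(r) = 5*log(r - 3) - log(r + 1).
Then F(6) - F(5) = (-log(7) + 5*log(3)) - (log(16/3)) = -4*log(2) - log(7) + 6*log(3).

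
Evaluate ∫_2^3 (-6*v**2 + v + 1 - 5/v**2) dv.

By the power rule, an antiderivative is F(v) = -2*v**3 + v**2/2 + v + 5/v.
Then F(3) - F(2) = (-269/6) - (-19/2) = -106/3.

-106/3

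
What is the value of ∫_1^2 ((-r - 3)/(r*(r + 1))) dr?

log(9/32)

Factor the denominator: r**2 + r = (r + 1)r.
Partial fractions: (-r - 3)/(r*(r + 1)) = 2/(r + 1) - 3/r.
An antiderivative is F(r) = -3*log(r) + 2*log(r + 1).
Then F(2) - F(1) = (log(9/8)) - (log(4)) = log(9/32).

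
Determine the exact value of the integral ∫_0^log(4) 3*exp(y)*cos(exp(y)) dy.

-3*sin(1) + 3*sin(4)

Let u = exp(y), so du = exp(y) dy. When y = 0, u = 1; when y = log(4), u = 4.
The integral becomes 3·∫ cos(u) du from 1 to 4, with antiderivative 3*sin(u).
Back in y: F(y) = 3*sin(exp(y)).
Then F(log(4)) - F(0) = (3*sin(4)) - (3*sin(1)) = -3*sin(1) + 3*sin(4).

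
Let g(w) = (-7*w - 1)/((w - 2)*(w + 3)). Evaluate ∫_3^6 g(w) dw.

-4*log(3) - 2*log(2)

Factor the denominator: w**2 + w - 6 = (w + 3)(w - 2).
Partial fractions: (-7*w - 1)/((w - 2)*(w + 3)) = -4/(w + 3) - 3/(w - 2).
An antiderivative is F(w) = -3*log(w - 2) - 4*log(w + 3).
Then F(6) - F(3) = (-8*log(3) - 6*log(2)) - (-4*log(3) - 4*log(2)) = -4*log(3) - 2*log(2).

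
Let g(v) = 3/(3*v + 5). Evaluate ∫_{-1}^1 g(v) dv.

log(4)

An antiderivative is F(v) = log(3*v + 5).
Then F(1) - F(-1) = (log(8)) - (log(2)) = log(4).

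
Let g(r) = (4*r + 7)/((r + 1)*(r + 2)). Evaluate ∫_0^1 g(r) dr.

log(12)

Factor the denominator: r**2 + 3*r + 2 = (r + 2)(r + 1).
Partial fractions: (4*r + 7)/((r + 1)*(r + 2)) = 1/(r + 2) + 3/(r + 1).
An antiderivative is F(r) = 3*log(r + 1) + log(r + 2).
Then F(1) - F(0) = (log(24)) - (log(2)) = log(12).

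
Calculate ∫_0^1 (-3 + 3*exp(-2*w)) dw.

An antiderivative is F(w) = -3*w - 3*exp(-2*w)/2.
Then F(1) - F(0) = (-3 - 3*exp(-2)/2) - (-3/2) = -3/2 - 3*exp(-2)/2.

-3/2 - 3*exp(-2)/2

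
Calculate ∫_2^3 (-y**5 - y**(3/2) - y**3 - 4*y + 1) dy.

-1633/12 - 18*sqrt(3)/5 + 8*sqrt(2)/5

By the power rule, an antiderivative is F(y) = -y**6/6 - 2*y**(5/2)/5 - y**4/4 - 2*y**2 + y.
Then F(3) - F(2) = (-627/4 - 18*sqrt(3)/5) - (-62/3 - 8*sqrt(2)/5) = -1633/12 - 18*sqrt(3)/5 + 8*sqrt(2)/5.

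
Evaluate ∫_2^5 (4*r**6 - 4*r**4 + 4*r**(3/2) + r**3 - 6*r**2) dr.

-32*sqrt(2)/5 + 40*sqrt(5) + 5881899/140

By the power rule, an antiderivative is F(r) = 4*r**7/7 + 8*r**(5/2)/5 - 4*r**5/5 + r**4/4 - 2*r**3.
Then F(5) - F(2) = (40*sqrt(5) + 1177375/28) - (32*sqrt(2)/5 + 1244/35) = -32*sqrt(2)/5 + 40*sqrt(5) + 5881899/140.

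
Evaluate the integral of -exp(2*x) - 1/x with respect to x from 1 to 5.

-exp(10)/2 - log(5) + exp(2)/2

An antiderivative is F(x) = -exp(2*x)/2 - log(x).
Then F(5) - F(1) = (-exp(10)/2 - log(5)) - (-exp(2)/2) = -exp(10)/2 - log(5) + exp(2)/2.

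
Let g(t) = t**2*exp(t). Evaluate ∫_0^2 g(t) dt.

-2 + 2*exp(2)

Integrate by parts twice (u = t^2, dv = exp(t) dt).
An antiderivative is F(t) = (t**2 - 2*t + 2)*exp(t).
Then F(2) - F(0) = (2*exp(2)) - (2) = -2 + 2*exp(2).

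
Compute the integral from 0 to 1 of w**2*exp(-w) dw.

2 - 5*exp(-1)

Integrate by parts twice (u = w^2, dv = exp(-w) dw).
An antiderivative is F(w) = (-w**2 - 2*w - 2)*exp(-w).
Then F(1) - F(0) = (-5*exp(-1)) - (-2) = 2 - 5*exp(-1).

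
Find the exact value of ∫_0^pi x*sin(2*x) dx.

Integrate by parts once (u = x, dv = sin(2*x) dx).
An antiderivative is F(x) = -x*cos(2*x)/2 + sin(2*x)/4.
Then F(pi) - F(0) = (-pi/2) - (0) = -pi/2.

-pi/2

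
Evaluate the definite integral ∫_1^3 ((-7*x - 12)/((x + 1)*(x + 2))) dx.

-5*log(2) - 2*log(5) + 2*log(3)

Factor the denominator: x**2 + 3*x + 2 = (x + 2)(x + 1).
Partial fractions: (-7*x - 12)/((x + 1)*(x + 2)) = -2/(x + 2) - 5/(x + 1).
An antiderivative is F(x) = -5*log(x + 1) - 2*log(x + 2).
Then F(3) - F(1) = (-10*log(2) - 2*log(5)) - (-5*log(2) - 2*log(3)) = -5*log(2) - 2*log(5) + 2*log(3).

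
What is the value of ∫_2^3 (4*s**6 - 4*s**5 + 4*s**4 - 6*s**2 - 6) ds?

90094/105

By the power rule, an antiderivative is F(s) = 4*s**7/7 - 2*s**6/3 + 4*s**5/5 - 2*s**3 - 6*s.
Then F(3) - F(2) = (31014/35) - (2948/105) = 90094/105.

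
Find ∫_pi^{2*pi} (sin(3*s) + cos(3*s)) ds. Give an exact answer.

An antiderivative is F(s) = sin(3*s)/3 - cos(3*s)/3.
Then F(2*pi) - F(pi) = (-1/3) - (1/3) = -2/3.

-2/3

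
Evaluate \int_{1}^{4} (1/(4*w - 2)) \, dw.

log(7)/4

An antiderivative is F(w) = log(4*w - 2)/4.
Then F(4) - F(1) = (log(14)/4) - (log(2)/4) = log(7)/4.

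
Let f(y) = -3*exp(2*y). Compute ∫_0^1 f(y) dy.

An antiderivative is F(y) = -3*exp(2*y)/2.
Then F(1) - F(0) = (-3*exp(2)/2) - (-3/2) = 3/2 - 3*exp(2)/2.

3/2 - 3*exp(2)/2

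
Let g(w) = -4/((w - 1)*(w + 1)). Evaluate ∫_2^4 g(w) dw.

log(25/81)

Factor the denominator: w**2 - 1 = (w + 1)(w - 1).
Partial fractions: -4/((w - 1)*(w + 1)) = 2/(w + 1) - 2/(w - 1).
An antiderivative is F(w) = -2*log(w - 1) + 2*log(w + 1).
Then F(4) - F(2) = (log(25/9)) - (log(9)) = log(25/81).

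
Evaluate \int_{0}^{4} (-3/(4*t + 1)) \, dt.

An antiderivative is F(t) = -3*log(4*t + 1)/4.
Then F(4) - F(0) = (-3*log(17)/4) - (0) = -3*log(17)/4.

-3*log(17)/4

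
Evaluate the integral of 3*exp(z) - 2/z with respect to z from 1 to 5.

-3*exp(1) - log(25) + 3*exp(5)

An antiderivative is F(z) = 3*exp(z) - 2*log(z).
Then F(5) - F(1) = (-log(25) + 3*exp(5)) - (3*exp(1)) = -3*exp(1) - log(25) + 3*exp(5).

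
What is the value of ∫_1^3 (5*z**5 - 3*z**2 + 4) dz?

1766/3

By the power rule, an antiderivative is F(z) = 5*z**6/6 - z**3 + 4*z.
Then F(3) - F(1) = (1185/2) - (23/6) = 1766/3.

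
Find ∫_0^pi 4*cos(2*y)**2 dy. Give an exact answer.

Use the identity cos^2(2*y) = (1 + cos(4*y))/2.
An antiderivative is F(y) = 2*y + sin(4*y)/2.
Then F(pi) - F(0) = (2*pi) - (0) = 2*pi.

2*pi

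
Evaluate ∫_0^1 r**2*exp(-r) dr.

Integrate by parts twice (u = r^2, dv = exp(-r) dr).
An antiderivative is F(r) = (-r**2 - 2*r - 2)*exp(-r).
Then F(1) - F(0) = (-5*exp(-1)) - (-2) = 2 - 5*exp(-1).

2 - 5*exp(-1)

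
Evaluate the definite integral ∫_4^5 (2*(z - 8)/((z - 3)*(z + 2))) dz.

Factor the denominator: z**2 - z - 6 = (z + 2)(z - 3).
Partial fractions: 2*(z - 8)/((z - 3)*(z + 2)) = 4/(z + 2) - 2/(z - 3).
An antiderivative is F(z) = -2*log(z - 3) + 4*log(z + 2).
Then F(5) - F(4) = (-2*log(2) + 4*log(7)) - (4*log(2) + 4*log(3)) = -4*log(3) - 6*log(2) + 4*log(7).

-4*log(3) - 6*log(2) + 4*log(7)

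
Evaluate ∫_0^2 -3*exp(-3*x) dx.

An antiderivative is F(x) = exp(-3*x).
Then F(2) - F(0) = (exp(-6)) - (1) = -1 + exp(-6).

-1 + exp(-6)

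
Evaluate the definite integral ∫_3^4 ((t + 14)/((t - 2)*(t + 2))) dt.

Factor the denominator: t**2 - 4 = (t + 2)(t - 2).
Partial fractions: (t + 14)/((t - 2)*(t + 2)) = -3/(t + 2) + 4/(t - 2).
An antiderivative is F(t) = 4*log(t - 2) - 3*log(t + 2).
Then F(4) - F(3) = (log(2/27)) - (-3*log(5)) = -3*log(3) + log(2) + 3*log(5).

-3*log(3) + log(2) + 3*log(5)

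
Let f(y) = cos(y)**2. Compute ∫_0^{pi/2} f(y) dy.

pi/4

Use the identity cos^2(y) = (1 + cos(2*y))/2.
An antiderivative is F(y) = y/2 + sin(2*y)/4.
Then F(pi/2) - F(0) = (pi/4) - (0) = pi/4.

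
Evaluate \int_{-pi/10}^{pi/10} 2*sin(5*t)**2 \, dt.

pi/5

Use the identity sin^2(5*t) = (1 - cos(10*t))/2.
An antiderivative is F(t) = t - sin(10*t)/10.
Then F(pi/10) - F(-pi/10) = (pi/10) - (-pi/10) = pi/5.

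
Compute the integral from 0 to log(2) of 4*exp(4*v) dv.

15

Let u = exp(v), so du = exp(v) dv. When v = 0, u = 1; when v = log(2), u = 2.
The integral becomes 4·∫ u**3 du from 1 to 2, with antiderivative u**4.
Back in v: F(v) = exp(4*v).
Then F(log(2)) - F(0) = (16) - (1) = 15.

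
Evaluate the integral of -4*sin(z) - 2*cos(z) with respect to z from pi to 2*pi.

8

An antiderivative is F(z) = -2*sin(z) + 4*cos(z).
Then F(2*pi) - F(pi) = (4) - (-4) = 8.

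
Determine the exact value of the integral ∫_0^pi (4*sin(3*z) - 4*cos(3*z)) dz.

8/3

An antiderivative is F(z) = -4*sin(3*z)/3 - 4*cos(3*z)/3.
Then F(pi) - F(0) = (4/3) - (-4/3) = 8/3.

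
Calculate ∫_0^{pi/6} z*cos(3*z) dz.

-1/9 + pi/18

Integrate by parts once (u = z, dv = cos(3*z) dz).
An antiderivative is F(z) = z*sin(3*z)/3 + cos(3*z)/9.
Then F(pi/6) - F(0) = (pi/18) - (1/9) = -1/9 + pi/18.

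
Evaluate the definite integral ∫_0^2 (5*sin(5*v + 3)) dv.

Let u = 5*v + 3, so du = 5 dv. When v = 0, u = 3; when v = 2, u = 13.
The integral becomes ∫ sin(u) du from 3 to 13, with antiderivative -cos(u).
Back in v: F(v) = -cos(5*v + 3).
Then F(2) - F(0) = (-cos(13)) - (-cos(3)) = cos(3) - cos(13).

cos(3) - cos(13)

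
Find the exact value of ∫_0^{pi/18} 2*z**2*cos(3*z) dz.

Integrate by parts twice (u = z^2, dv = 2*cos(3*z) dz).
An antiderivative is F(z) = 2*z**2*sin(3*z)/3 + 4*z*cos(3*z)/9 - 4*sin(3*z)/27.
Then F(pi/18) - F(0) = (-2/27 + pi**2/972 + sqrt(3)*pi/81) - (0) = -2/27 + pi**2/972 + sqrt(3)*pi/81.

-2/27 + pi**2/972 + sqrt(3)*pi/81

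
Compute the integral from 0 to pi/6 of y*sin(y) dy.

-sqrt(3)*pi/12 + 1/2

Integrate by parts once (u = y, dv = sin(y) dy).
An antiderivative is F(y) = -y*cos(y) + sin(y).
Then F(pi/6) - F(0) = (-sqrt(3)*pi/12 + 1/2) - (0) = -sqrt(3)*pi/12 + 1/2.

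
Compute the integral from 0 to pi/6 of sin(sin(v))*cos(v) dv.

1 - cos(1/2)

Let u = sin(v), so du = cos(v) dv. When v = 0, u = 0; when v = pi/6, u = 1/2.
The integral becomes ∫ sin(u) du from 0 to 1/2, with antiderivative -cos(u).
Back in v: F(v) = -cos(sin(v)).
Then F(pi/6) - F(0) = (-cos(1/2)) - (-1) = 1 - cos(1/2).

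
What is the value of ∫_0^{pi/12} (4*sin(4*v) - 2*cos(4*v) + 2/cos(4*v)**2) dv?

An antiderivative is F(v) = -sin(4*v)/2 - cos(4*v) + tan(4*v)/2.
Then F(pi/12) - F(0) = (-1/2 + sqrt(3)/4) - (-1) = sqrt(3)/4 + 1/2.

sqrt(3)/4 + 1/2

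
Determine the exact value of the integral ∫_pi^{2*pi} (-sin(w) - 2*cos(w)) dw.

2

An antiderivative is F(w) = -2*sin(w) + cos(w).
Then F(2*pi) - F(pi) = (1) - (-1) = 2.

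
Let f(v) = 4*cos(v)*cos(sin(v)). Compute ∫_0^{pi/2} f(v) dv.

4*sin(1)

Let u = sin(v), so du = cos(v) dv. When v = 0, u = 0; when v = pi/2, u = 1.
The integral becomes 4·∫ cos(u) du from 0 to 1, with antiderivative 4*sin(u).
Back in v: F(v) = 4*sin(sin(v)).
Then F(pi/2) - F(0) = (4*sin(1)) - (0) = 4*sin(1).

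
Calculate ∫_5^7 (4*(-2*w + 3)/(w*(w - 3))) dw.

-4*log(7) - 4*log(2) + 4*log(5)

Factor the denominator: w**2 - 3*w = w(w - 3).
Partial fractions: 4*(-2*w + 3)/(w*(w - 3)) = -4/w - 4/(w - 3).
An antiderivative is F(w) = -4*log(w) - 4*log(w - 3).
Then F(7) - F(5) = (-4*log(7) - 8*log(2)) - (-4*log(5) - 4*log(2)) = -4*log(7) - 4*log(2) + 4*log(5).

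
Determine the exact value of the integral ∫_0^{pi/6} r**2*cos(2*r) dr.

-sqrt(3)/8 + sqrt(3)*pi**2/144 + pi/24

Integrate by parts twice (u = r^2, dv = cos(2*r) dr).
An antiderivative is F(r) = r**2*sin(2*r)/2 + r*cos(2*r)/2 - sin(2*r)/4.
Then F(pi/6) - F(0) = (-sqrt(3)/8 + sqrt(3)*pi**2/144 + pi/24) - (0) = -sqrt(3)/8 + sqrt(3)*pi**2/144 + pi/24.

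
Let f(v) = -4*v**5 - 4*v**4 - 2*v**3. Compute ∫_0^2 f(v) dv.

-1144/15

By the power rule, an antiderivative is F(v) = -2*v**6/3 - 4*v**5/5 - v**4/2.
Then F(2) - F(0) = (-1144/15) - (0) = -1144/15.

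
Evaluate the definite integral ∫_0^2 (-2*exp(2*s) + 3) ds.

An antiderivative is F(s) = -exp(2*s) + 3*s.
Then F(2) - F(0) = (6 - exp(4)) - (-1) = 7 - exp(4).

7 - exp(4)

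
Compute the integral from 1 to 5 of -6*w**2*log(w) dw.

Integrate by parts once (u = ln w, dv = -6*w**2 dw).
An antiderivative is F(w) = -2*w**3*(3*log(w) - 1)/3.
Then F(5) - F(1) = (250/3 - 250*log(5)) - (2/3) = 248/3 - 250*log(5).

248/3 - 250*log(5)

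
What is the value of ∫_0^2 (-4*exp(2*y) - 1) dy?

-2*exp(4)

An antiderivative is F(y) = -2*exp(2*y) - y.
Then F(2) - F(0) = (-2*exp(4) - 2) - (-2) = -2*exp(4).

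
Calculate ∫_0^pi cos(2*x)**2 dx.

Use the identity cos^2(2*x) = (1 + cos(4*x))/2.
An antiderivative is F(x) = x/2 + sin(4*x)/8.
Then F(pi) - F(0) = (pi/2) - (0) = pi/2.

pi/2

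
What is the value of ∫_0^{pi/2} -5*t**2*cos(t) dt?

Integrate by parts twice (u = t^2, dv = -5*cos(t) dt).
An antiderivative is F(t) = -5*t**2*sin(t) - 10*t*cos(t) + 10*sin(t).
Then F(pi/2) - F(0) = (10 - 5*pi**2/4) - (0) = 10 - 5*pi**2/4.

10 - 5*pi**2/4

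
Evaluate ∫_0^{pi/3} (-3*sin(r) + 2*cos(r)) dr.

-3/2 + sqrt(3)

An antiderivative is F(r) = 2*sin(r) + 3*cos(r).
Then F(pi/3) - F(0) = (3/2 + sqrt(3)) - (3) = -3/2 + sqrt(3).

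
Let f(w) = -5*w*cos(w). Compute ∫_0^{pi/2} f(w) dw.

Integrate by parts once (u = w, dv = -5*cos(w) dw).
An antiderivative is F(w) = -5*w*sin(w) - 5*cos(w).
Then F(pi/2) - F(0) = (-5*pi/2) - (-5) = 5 - 5*pi/2.

5 - 5*pi/2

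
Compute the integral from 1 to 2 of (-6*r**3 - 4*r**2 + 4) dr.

-167/6

By the power rule, an antiderivative is F(r) = -3*r**4/2 - 4*r**3/3 + 4*r.
Then F(2) - F(1) = (-80/3) - (7/6) = -167/6.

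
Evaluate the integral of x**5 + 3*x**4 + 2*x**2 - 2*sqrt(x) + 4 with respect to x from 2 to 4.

By the power rule, an antiderivative is F(x) = x**6/6 + 3*x**5/5 - 4*x**(3/2)/3 + 2*x**3/3 + 4*x.
Then F(4) - F(2) = (20176/15) - (216/5 - 8*sqrt(2)/3) = 8*sqrt(2)/3 + 19528/15.

8*sqrt(2)/3 + 19528/15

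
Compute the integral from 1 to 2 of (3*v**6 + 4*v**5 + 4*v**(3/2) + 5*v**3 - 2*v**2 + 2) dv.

32*sqrt(2)/5 + 46583/420

By the power rule, an antiderivative is F(v) = 3*v**7/7 + 2*v**6/3 + 8*v**(5/2)/5 + 5*v**4/4 - 2*v**3/3 + 2*v.
Then F(2) - F(1) = (32*sqrt(2)/5 + 2440/21) - (739/140) = 32*sqrt(2)/5 + 46583/420.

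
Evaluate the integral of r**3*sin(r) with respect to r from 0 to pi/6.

Integrate by parts 3 times (u = r^3, dv = sin(r) dr).
An antiderivative is F(r) = -r**3*cos(r) + 3*r**2*sin(r) + 6*r*cos(r) - 6*sin(r).
Then F(pi/6) - F(0) = (-3 - sqrt(3)*pi**3/432 + pi**2/24 + sqrt(3)*pi/2) - (0) = -3 - sqrt(3)*pi**3/432 + pi**2/24 + sqrt(3)*pi/2.

-3 - sqrt(3)*pi**3/432 + pi**2/24 + sqrt(3)*pi/2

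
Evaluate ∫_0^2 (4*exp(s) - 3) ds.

-10 + 4*exp(2)

An antiderivative is F(s) = -3*s + 4*exp(s).
Then F(2) - F(0) = (-6 + 4*exp(2)) - (4) = -10 + 4*exp(2).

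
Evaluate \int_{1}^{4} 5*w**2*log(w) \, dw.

-35 + 640*log(2)/3

Integrate by parts once (u = ln w, dv = 5*w**2 dw).
An antiderivative is F(w) = 5*w**3*(3*log(w) - 1)/9.
Then F(4) - F(1) = (-320/9 + 640*log(2)/3) - (-5/9) = -35 + 640*log(2)/3.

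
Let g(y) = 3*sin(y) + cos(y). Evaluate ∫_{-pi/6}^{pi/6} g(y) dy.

1

An antiderivative is F(y) = sin(y) - 3*cos(y).
Then F(pi/6) - F(-pi/6) = (1/2 - 3*sqrt(3)/2) - (-3*sqrt(3)/2 - 1/2) = 1.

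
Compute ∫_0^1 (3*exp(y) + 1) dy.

An antiderivative is F(y) = y + 3*exp(y).
Then F(1) - F(0) = (1 + 3*E) - (3) = -2 + 3*E.

-2 + 3*E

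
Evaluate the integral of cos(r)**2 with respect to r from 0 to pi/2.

Use the identity cos^2(r) = (1 + cos(2*r))/2.
An antiderivative is F(r) = r/2 + sin(2*r)/4.
Then F(pi/2) - F(0) = (pi/4) - (0) = pi/4.

pi/4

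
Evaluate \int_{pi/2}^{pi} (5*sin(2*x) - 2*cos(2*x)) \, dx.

-5

An antiderivative is F(x) = -sin(2*x) - 5*cos(2*x)/2.
Then F(pi) - F(pi/2) = (-5/2) - (5/2) = -5.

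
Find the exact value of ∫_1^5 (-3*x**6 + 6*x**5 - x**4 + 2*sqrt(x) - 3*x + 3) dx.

By the power rule, an antiderivative is F(x) = -3*x**7/7 + x**6 - x**5/5 + 4*x**(3/2)/3 - 3*x**2/2 + 3*x.
Then F(5) - F(1) = (-259065/14 + 20*sqrt(5)/3) - (673/210) = -1943324/105 + 20*sqrt(5)/3.

-1943324/105 + 20*sqrt(5)/3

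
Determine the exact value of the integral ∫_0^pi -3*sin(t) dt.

An antiderivative is F(t) = 3*cos(t).
Then F(pi) - F(0) = (-3) - (3) = -6.

-6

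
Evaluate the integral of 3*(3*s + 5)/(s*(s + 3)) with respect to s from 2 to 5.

Factor the denominator: s**2 + 3*s = (s + 3)s.
Partial fractions: 3*(3*s + 5)/(s*(s + 3)) = 4/(s + 3) + 5/s.
An antiderivative is F(s) = 5*log(s) + 4*log(s + 3).
Then F(5) - F(2) = (5*log(5) + 12*log(2)) - (5*log(2) + 4*log(5)) = log(5) + 7*log(2).

log(5) + 7*log(2)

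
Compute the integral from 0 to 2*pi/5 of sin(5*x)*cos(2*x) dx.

Use the identity sin(5*x)cos(2*x) = [sin(7*x) + sin(3*x)]/2.
An antiderivative is F(x) = -cos(3*x)/6 - cos(7*x)/14.
Then F(2*pi/5) - F(0) = (5/84 + 5*sqrt(5)/84) - (-5/21) = 5*sqrt(5)/84 + 25/84.

5*sqrt(5)/84 + 25/84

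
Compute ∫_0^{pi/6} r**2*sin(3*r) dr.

-2/27 + pi/27

Integrate by parts twice (u = r^2, dv = sin(3*r) dr).
An antiderivative is F(r) = -r**2*cos(3*r)/3 + 2*r*sin(3*r)/9 + 2*cos(3*r)/27.
Then F(pi/6) - F(0) = (pi/27) - (2/27) = -2/27 + pi/27.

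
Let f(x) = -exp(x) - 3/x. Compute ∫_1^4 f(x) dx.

An antiderivative is F(x) = -exp(x) - 3*log(x).
Then F(4) - F(1) = (-exp(4) - log(64)) - (-exp(1)) = -exp(4) - log(64) + exp(1).

-exp(4) - log(64) + exp(1)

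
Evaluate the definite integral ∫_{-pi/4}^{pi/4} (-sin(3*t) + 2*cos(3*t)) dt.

An antiderivative is F(t) = 2*sin(3*t)/3 + cos(3*t)/3.
Then F(pi/4) - F(-pi/4) = (sqrt(2)/6) - (-sqrt(2)/2) = 2*sqrt(2)/3.

2*sqrt(2)/3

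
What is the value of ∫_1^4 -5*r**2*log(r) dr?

35 - 640*log(2)/3

Integrate by parts once (u = ln r, dv = -5*r**2 dr).
An antiderivative is F(r) = -5*r**3*(3*log(r) - 1)/9.
Then F(4) - F(1) = (320/9 - 640*log(2)/3) - (5/9) = 35 - 640*log(2)/3.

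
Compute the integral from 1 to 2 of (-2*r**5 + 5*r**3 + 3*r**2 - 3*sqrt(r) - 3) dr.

By the power rule, an antiderivative is F(r) = -r**6/3 + 5*r**4/4 - 2*r**(3/2) + r**3 - 3*r.
Then F(2) - F(1) = (2/3 - 4*sqrt(2)) - (-37/12) = 15/4 - 4*sqrt(2).

15/4 - 4*sqrt(2)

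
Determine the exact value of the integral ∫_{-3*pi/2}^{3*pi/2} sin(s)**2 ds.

3*pi/2

Use the identity sin^2(s) = (1 - cos(2*s))/2.
An antiderivative is F(s) = s/2 - sin(2*s)/4.
Then F(3*pi/2) - F(-3*pi/2) = (3*pi/4) - (-3*pi/4) = 3*pi/2.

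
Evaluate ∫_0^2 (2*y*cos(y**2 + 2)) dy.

Let u = y**2 + 2, so du = 2*y dy. When y = 0, u = 2; when y = 2, u = 6.
The integral becomes ∫ cos(u) du from 2 to 6, with antiderivative sin(u).
Back in y: F(y) = sin(y**2 + 2).
Then F(2) - F(0) = (sin(6)) - (sin(2)) = -sin(2) + sin(6).

-sin(2) + sin(6)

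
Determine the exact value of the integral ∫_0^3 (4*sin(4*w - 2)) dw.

Let u = 4*w - 2, so du = 4 dw. When w = 0, u = -2; when w = 3, u = 10.
The integral becomes ∫ sin(u) du from -2 to 10, with antiderivative -cos(u).
Back in w: F(w) = -cos(4*w - 2).
Then F(3) - F(0) = (-cos(10)) - (-cos(2)) = cos(2) - cos(10).

cos(2) - cos(10)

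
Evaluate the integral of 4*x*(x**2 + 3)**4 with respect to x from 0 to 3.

497178/5

Let u = x**2 + 3, so du = 2*x dx. When x = 0, u = 3; when x = 3, u = 12.
The integral becomes 2·∫ u**4 du from 3 to 12, with antiderivative 2*u**5/5.
Back in x: F(x) = 2*(x**2 + 3)**5/5.
Then F(3) - F(0) = (497664/5) - (486/5) = 497178/5.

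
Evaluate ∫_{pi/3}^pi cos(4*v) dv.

sqrt(3)/8

An antiderivative is F(v) = sin(4*v)/4.
Then F(pi) - F(pi/3) = (0) - (-sqrt(3)/8) = sqrt(3)/8.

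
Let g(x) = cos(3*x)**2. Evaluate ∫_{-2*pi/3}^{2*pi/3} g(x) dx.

2*pi/3

Use the identity cos^2(3*x) = (1 + cos(6*x))/2.
An antiderivative is F(x) = x/2 + sin(6*x)/12.
Then F(2*pi/3) - F(-2*pi/3) = (pi/3) - (-pi/3) = 2*pi/3.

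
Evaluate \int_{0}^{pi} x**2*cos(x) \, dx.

-2*pi

Integrate by parts twice (u = x^2, dv = cos(x) dx).
An antiderivative is F(x) = x**2*sin(x) + 2*x*cos(x) - 2*sin(x).
Then F(pi) - F(0) = (-2*pi) - (0) = -2*pi.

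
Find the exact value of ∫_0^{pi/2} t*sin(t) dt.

Integrate by parts once (u = t, dv = sin(t) dt).
An antiderivative is F(t) = -t*cos(t) + sin(t).
Then F(pi/2) - F(0) = (1) - (0) = 1.

1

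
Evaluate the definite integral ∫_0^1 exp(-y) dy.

1 - exp(-1)

An antiderivative is F(y) = -exp(-y).
Then F(1) - F(0) = (-exp(-1)) - (-1) = 1 - exp(-1).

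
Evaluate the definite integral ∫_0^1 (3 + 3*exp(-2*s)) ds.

An antiderivative is F(s) = 3*s - 3*exp(-2*s)/2.
Then F(1) - F(0) = (3 - 3*exp(-2)/2) - (-3/2) = 9/2 - 3*exp(-2)/2.

9/2 - 3*exp(-2)/2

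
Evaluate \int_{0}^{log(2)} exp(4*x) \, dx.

15/4

Let u = exp(x), so du = exp(x) dx. When x = 0, u = 1; when x = log(2), u = 2.
The integral becomes ∫ u**3 du from 1 to 2, with antiderivative u**4/4.
Back in x: F(x) = exp(4*x)/4.
Then F(log(2)) - F(0) = (4) - (1/4) = 15/4.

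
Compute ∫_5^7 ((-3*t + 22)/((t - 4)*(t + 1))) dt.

Factor the denominator: t**2 - 3*t - 4 = (t + 1)(t - 4).
Partial fractions: (-3*t + 22)/((t - 4)*(t + 1)) = -5/(t + 1) + 2/(t - 4).
An antiderivative is F(t) = 2*log(t - 4) - 5*log(t + 1).
Then F(7) - F(5) = (-15*log(2) + 2*log(3)) - (-5*log(3) - 5*log(2)) = -10*log(2) + 7*log(3).

-10*log(2) + 7*log(3)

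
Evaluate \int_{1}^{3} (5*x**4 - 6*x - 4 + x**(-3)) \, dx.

1894/9

By the power rule, an antiderivative is F(x) = x**5 - 3*x**2 - 4*x - 1/(2*x**2).
Then F(3) - F(1) = (3671/18) - (-13/2) = 1894/9.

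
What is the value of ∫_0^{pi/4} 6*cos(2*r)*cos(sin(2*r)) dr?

Let u = sin(2*r), so du = 2*cos(2*r) dr. When r = 0, u = 0; when r = pi/4, u = 1.
The integral becomes 3·∫ cos(u) du from 0 to 1, with antiderivative 3*sin(u).
Back in r: F(r) = 3*sin(sin(2*r)).
Then F(pi/4) - F(0) = (3*sin(1)) - (0) = 3*sin(1).

3*sin(1)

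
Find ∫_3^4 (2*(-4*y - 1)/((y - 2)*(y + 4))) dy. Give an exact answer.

Factor the denominator: y**2 + 2*y - 8 = (y + 4)(y - 2).
Partial fractions: 2*(-4*y - 1)/((y - 2)*(y + 4)) = -5/(y + 4) - 3/(y - 2).
An antiderivative is F(y) = -3*log(y - 2) - 5*log(y + 4).
Then F(4) - F(3) = (-18*log(2)) - (-5*log(7)) = -18*log(2) + 5*log(7).

-18*log(2) + 5*log(7)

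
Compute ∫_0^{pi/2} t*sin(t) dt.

1

Integrate by parts once (u = t, dv = sin(t) dt).
An antiderivative is F(t) = -t*cos(t) + sin(t).
Then F(pi/2) - F(0) = (1) - (0) = 1.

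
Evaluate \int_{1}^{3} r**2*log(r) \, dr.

-26/9 + 9*log(3)

Integrate by parts once (u = ln r, dv = r**2 dr).
An antiderivative is F(r) = r**3*(3*log(r) - 1)/9.
Then F(3) - F(1) = (-3 + 9*log(3)) - (-1/9) = -26/9 + 9*log(3).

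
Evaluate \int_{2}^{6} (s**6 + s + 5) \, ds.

By the power rule, an antiderivative is F(s) = s**7/7 + s**2/2 + 5*s.
Then F(6) - F(2) = (280272/7) - (212/7) = 280060/7.

280060/7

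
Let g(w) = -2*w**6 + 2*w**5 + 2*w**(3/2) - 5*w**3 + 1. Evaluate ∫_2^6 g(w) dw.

-1386220/21 - 16*sqrt(2)/5 + 144*sqrt(6)/5

By the power rule, an antiderivative is F(w) = -2*w**7/7 + w**6/3 + 4*w**(5/2)/5 - 5*w**4/4 + w.
Then F(6) - F(2) = (-462306/7 + 144*sqrt(6)/5) - (-698/21 + 16*sqrt(2)/5) = -1386220/21 - 16*sqrt(2)/5 + 144*sqrt(6)/5.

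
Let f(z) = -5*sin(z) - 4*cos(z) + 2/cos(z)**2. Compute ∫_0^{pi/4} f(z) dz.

An antiderivative is F(z) = -4*sin(z) + 5*cos(z) + 2*tan(z).
Then F(pi/4) - F(0) = (sqrt(2)/2 + 2) - (5) = -3 + sqrt(2)/2.

-3 + sqrt(2)/2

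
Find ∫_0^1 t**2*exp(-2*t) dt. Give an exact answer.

(-5 + exp(2))*exp(-2)/4

Integrate by parts twice (u = t^2, dv = exp(-2*t) dt).
An antiderivative is F(t) = (-2*t**2 - 2*t - 1)*exp(-2*t)/4.
Then F(1) - F(0) = (-5*exp(-2)/4) - (-1/4) = (-5 + exp(2))*exp(-2)/4.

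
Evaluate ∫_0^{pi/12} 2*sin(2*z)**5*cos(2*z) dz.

1/384

Let u = sin(2*z), so du = 2*cos(2*z) dz. When z = 0, u = 0; when z = pi/12, u = 1/2.
The integral becomes ∫ u**5 du from 0 to 1/2, with antiderivative u**6/6.
Back in z: F(z) = sin(2*z)**6/6.
Then F(pi/12) - F(0) = (1/384) - (0) = 1/384.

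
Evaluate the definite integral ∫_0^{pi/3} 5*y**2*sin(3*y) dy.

Integrate by parts twice (u = y^2, dv = 5*sin(3*y) dy).
An antiderivative is F(y) = -5*y**2*cos(3*y)/3 + 10*y*sin(3*y)/9 + 10*cos(3*y)/27.
Then F(pi/3) - F(0) = (-10/27 + 5*pi**2/27) - (10/27) = -20/27 + 5*pi**2/27.

-20/27 + 5*pi**2/27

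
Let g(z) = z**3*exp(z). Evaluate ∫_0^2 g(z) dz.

6 + 2*exp(2)

Integrate by parts 3 times (u = z^3, dv = exp(z) dz).
An antiderivative is F(z) = (z**3 - 3*z**2 + 6*z - 6)*exp(z).
Then F(2) - F(0) = (2*exp(2)) - (-6) = 6 + 2*exp(2).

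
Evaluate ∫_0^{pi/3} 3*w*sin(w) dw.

Integrate by parts once (u = w, dv = 3*sin(w) dw).
An antiderivative is F(w) = -3*w*cos(w) + 3*sin(w).
Then F(pi/3) - F(0) = (-pi/2 + 3*sqrt(3)/2) - (0) = -pi/2 + 3*sqrt(3)/2.

-pi/2 + 3*sqrt(3)/2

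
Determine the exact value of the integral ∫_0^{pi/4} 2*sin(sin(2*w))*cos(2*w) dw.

Let u = sin(2*w), so du = 2*cos(2*w) dw. When w = 0, u = 0; when w = pi/4, u = 1.
The integral becomes ∫ sin(u) du from 0 to 1, with antiderivative -cos(u).
Back in w: F(w) = -cos(sin(2*w)).
Then F(pi/4) - F(0) = (-cos(1)) - (-1) = 1 - cos(1).

1 - cos(1)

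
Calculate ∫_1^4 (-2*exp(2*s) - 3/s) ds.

-exp(8) - log(64) + exp(2)

An antiderivative is F(s) = -exp(2*s) - 3*log(s).
Then F(4) - F(1) = (-exp(8) - log(64)) - (-exp(2)) = -exp(8) - log(64) + exp(2).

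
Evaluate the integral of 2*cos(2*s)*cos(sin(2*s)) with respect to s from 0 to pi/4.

sin(1)

Let u = sin(2*s), so du = 2*cos(2*s) ds. When s = 0, u = 0; when s = pi/4, u = 1.
The integral becomes ∫ cos(u) du from 0 to 1, with antiderivative sin(u).
Back in s: F(s) = sin(sin(2*s)).
Then F(pi/4) - F(0) = (sin(1)) - (0) = sin(1).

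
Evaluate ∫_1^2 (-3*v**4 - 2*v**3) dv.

By the power rule, an antiderivative is F(v) = -3*v**5/5 - v**4/2.
Then F(2) - F(1) = (-136/5) - (-11/10) = -261/10.

-261/10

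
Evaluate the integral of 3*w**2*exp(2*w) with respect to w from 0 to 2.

-3/4 + 15*exp(4)/4

Integrate by parts twice (u = w^2, dv = 3*exp(2*w) dw).
An antiderivative is F(w) = (6*w**2 - 6*w + 3)*exp(2*w)/4.
Then F(2) - F(0) = (15*exp(4)/4) - (3/4) = -3/4 + 15*exp(4)/4.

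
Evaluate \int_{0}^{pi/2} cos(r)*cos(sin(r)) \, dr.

sin(1)

Let u = sin(r), so du = cos(r) dr. When r = 0, u = 0; when r = pi/2, u = 1.
The integral becomes ∫ cos(u) du from 0 to 1, with antiderivative sin(u).
Back in r: F(r) = sin(sin(r)).
Then F(pi/2) - F(0) = (sin(1)) - (0) = sin(1).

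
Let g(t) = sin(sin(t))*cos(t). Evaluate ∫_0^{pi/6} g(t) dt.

1 - cos(1/2)

Let u = sin(t), so du = cos(t) dt. When t = 0, u = 0; when t = pi/6, u = 1/2.
The integral becomes ∫ sin(u) du from 0 to 1/2, with antiderivative -cos(u).
Back in t: F(t) = -cos(sin(t)).
Then F(pi/6) - F(0) = (-cos(1/2)) - (-1) = 1 - cos(1/2).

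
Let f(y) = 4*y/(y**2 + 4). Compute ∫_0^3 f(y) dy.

Let u = y**2 + 4, so du = 2*y dy. When y = 0, u = 4; when y = 3, u = 13.
The integral becomes 2·∫ 1/u du from 4 to 13, with antiderivative 2*log(u).
Back in y: F(y) = 2*log(y**2 + 4).
Then F(3) - F(0) = (2*log(13)) - (log(16)) = -4*log(2) + 2*log(13).

-4*log(2) + 2*log(13)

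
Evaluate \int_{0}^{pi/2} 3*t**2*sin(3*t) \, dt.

-pi/3 - 2/9

Integrate by parts twice (u = t^2, dv = 3*sin(3*t) dt).
An antiderivative is F(t) = -t**2*cos(3*t) + 2*t*sin(3*t)/3 + 2*cos(3*t)/9.
Then F(pi/2) - F(0) = (-pi/3) - (2/9) = -pi/3 - 2/9.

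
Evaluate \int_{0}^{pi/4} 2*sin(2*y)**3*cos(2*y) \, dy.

1/4

Let u = sin(2*y), so du = 2*cos(2*y) dy. When y = 0, u = 0; when y = pi/4, u = 1.
The integral becomes ∫ u**3 du from 0 to 1, with antiderivative u**4/4.
Back in y: F(y) = sin(2*y)**4/4.
Then F(pi/4) - F(0) = (1/4) - (0) = 1/4.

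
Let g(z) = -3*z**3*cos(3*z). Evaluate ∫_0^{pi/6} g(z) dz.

-2/9 - pi**3/216 + pi/9

Integrate by parts 3 times (u = z^3, dv = -3*cos(3*z) dz).
An antiderivative is F(z) = -z**3*sin(3*z) - z**2*cos(3*z) + 2*z*sin(3*z)/3 + 2*cos(3*z)/9.
Then F(pi/6) - F(0) = (pi*(24 - pi**2)/216) - (2/9) = -2/9 - pi**3/216 + pi/9.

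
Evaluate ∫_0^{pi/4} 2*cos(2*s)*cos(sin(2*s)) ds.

sin(1)

Let u = sin(2*s), so du = 2*cos(2*s) ds. When s = 0, u = 0; when s = pi/4, u = 1.
The integral becomes ∫ cos(u) du from 0 to 1, with antiderivative sin(u).
Back in s: F(s) = sin(sin(2*s)).
Then F(pi/4) - F(0) = (sin(1)) - (0) = sin(1).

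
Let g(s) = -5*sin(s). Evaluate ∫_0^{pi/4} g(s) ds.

An antiderivative is F(s) = 5*cos(s).
Then F(pi/4) - F(0) = (5*sqrt(2)/2) - (5) = -5 + 5*sqrt(2)/2.

-5 + 5*sqrt(2)/2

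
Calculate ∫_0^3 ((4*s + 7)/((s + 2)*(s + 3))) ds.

Factor the denominator: s**2 + 5*s + 6 = (s + 3)(s + 2).
Partial fractions: (4*s + 7)/((s + 2)*(s + 3)) = 5/(s + 3) - 1/(s + 2).
An antiderivative is F(s) = -log(s + 2) + 5*log(s + 3).
Then F(3) - F(0) = (-log(5) + 5*log(2) + 5*log(3)) - (-log(2) + 5*log(3)) = log(64/5).

log(64/5)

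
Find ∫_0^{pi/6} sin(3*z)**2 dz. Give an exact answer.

Use the identity sin^2(3*z) = (1 - cos(6*z))/2.
An antiderivative is F(z) = z/2 - sin(6*z)/12.
Then F(pi/6) - F(0) = (pi/12) - (0) = pi/12.

pi/12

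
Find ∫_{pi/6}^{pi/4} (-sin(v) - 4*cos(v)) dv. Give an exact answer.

An antiderivative is F(v) = -4*sin(v) + cos(v).
Then F(pi/4) - F(pi/6) = (-3*sqrt(2)/2) - (-2 + sqrt(3)/2) = -3*sqrt(2)/2 - sqrt(3)/2 + 2.

-3*sqrt(2)/2 - sqrt(3)/2 + 2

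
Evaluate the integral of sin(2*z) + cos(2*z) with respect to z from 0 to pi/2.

1

An antiderivative is F(z) = sin(2*z)/2 - cos(2*z)/2.
Then F(pi/2) - F(0) = (1/2) - (-1/2) = 1.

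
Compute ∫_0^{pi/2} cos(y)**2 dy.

pi/4

Use the identity cos^2(y) = (1 + cos(2*y))/2.
An antiderivative is F(y) = y/2 + sin(2*y)/4.
Then F(pi/2) - F(0) = (pi/4) - (0) = pi/4.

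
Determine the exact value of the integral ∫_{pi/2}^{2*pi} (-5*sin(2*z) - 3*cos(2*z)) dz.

5

An antiderivative is F(z) = -3*sin(2*z)/2 + 5*cos(2*z)/2.
Then F(2*pi) - F(pi/2) = (5/2) - (-5/2) = 5.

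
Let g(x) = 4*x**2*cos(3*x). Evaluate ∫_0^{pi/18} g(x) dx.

-4/27 + pi**2/486 + 2*sqrt(3)*pi/81

Integrate by parts twice (u = x^2, dv = 4*cos(3*x) dx).
An antiderivative is F(x) = 4*x**2*sin(3*x)/3 + 8*x*cos(3*x)/9 - 8*sin(3*x)/27.
Then F(pi/18) - F(0) = (-4/27 + pi**2/486 + 2*sqrt(3)*pi/81) - (0) = -4/27 + pi**2/486 + 2*sqrt(3)*pi/81.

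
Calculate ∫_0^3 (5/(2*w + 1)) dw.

An antiderivative is F(w) = 5*log(2*w + 1)/2.
Then F(3) - F(0) = (5*log(7)/2) - (0) = 5*log(7)/2.

5*log(7)/2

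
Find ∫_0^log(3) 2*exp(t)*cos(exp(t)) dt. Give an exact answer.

-2*sin(1) + 2*sin(3)

Let u = exp(t), so du = exp(t) dt. When t = 0, u = 1; when t = log(3), u = 3.
The integral becomes 2·∫ cos(u) du from 1 to 3, with antiderivative 2*sin(u).
Back in t: F(t) = 2*sin(exp(t)).
Then F(log(3)) - F(0) = (2*sin(3)) - (2*sin(1)) = -2*sin(1) + 2*sin(3).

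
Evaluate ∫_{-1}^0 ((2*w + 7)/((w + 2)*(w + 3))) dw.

Factor the denominator: w**2 + 5*w + 6 = (w + 3)(w + 2).
Partial fractions: (2*w + 7)/((w + 2)*(w + 3)) = -1/(w + 3) + 3/(w + 2).
An antiderivative is F(w) = 3*log(w + 2) - log(w + 3).
Then F(0) - F(-1) = (log(8/3)) - (-log(2)) = log(16/3).

log(16/3)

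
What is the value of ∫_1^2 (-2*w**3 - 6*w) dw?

By the power rule, an antiderivative is F(w) = -w**4/2 - 3*w**2.
Then F(2) - F(1) = (-20) - (-7/2) = -33/2.

-33/2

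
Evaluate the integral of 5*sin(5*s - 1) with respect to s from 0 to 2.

cos(1) - cos(9)

Let u = 5*s - 1, so du = 5 ds. When s = 0, u = -1; when s = 2, u = 9.
The integral becomes ∫ sin(u) du from -1 to 9, with antiderivative -cos(u).
Back in s: F(s) = -cos(5*s - 1).
Then F(2) - F(0) = (-cos(9)) - (-cos(1)) = cos(1) - cos(9).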